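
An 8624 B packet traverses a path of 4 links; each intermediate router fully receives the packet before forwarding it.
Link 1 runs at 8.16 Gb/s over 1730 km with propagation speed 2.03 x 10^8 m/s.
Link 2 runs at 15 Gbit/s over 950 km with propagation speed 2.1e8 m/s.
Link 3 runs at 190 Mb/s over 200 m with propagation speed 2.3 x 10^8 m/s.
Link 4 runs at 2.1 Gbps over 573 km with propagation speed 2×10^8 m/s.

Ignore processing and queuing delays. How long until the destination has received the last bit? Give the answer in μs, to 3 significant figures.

16300 μs

L = 8624 × 8 = 68992 bits.
Transmission delays (L/R per hop): 8.4549, 4.59947, 363.116, 32.8533 μs; sum = 409.023 μs.
Propagation delays (d/s per hop): 8522.17, 4523.81, 0.869565, 2865 μs; sum = 15911.8 μs.
End-to-end = 16300 μs.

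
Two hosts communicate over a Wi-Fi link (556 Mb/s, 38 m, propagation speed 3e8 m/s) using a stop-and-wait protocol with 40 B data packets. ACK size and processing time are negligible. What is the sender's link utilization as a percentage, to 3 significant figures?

t_tx = L/R = 320/556000000 = 5.7554e-07 s.
t_prop = 38/300000000 = 1.26667e-07 s; RTT = 2.53333e-07 s.
Cycle = t_tx + RTT = 8.28873e-07 s.
Utilization = t_tx / cycle = 5.7554e-07/8.28873e-07 = 69.4 %.

69.4 %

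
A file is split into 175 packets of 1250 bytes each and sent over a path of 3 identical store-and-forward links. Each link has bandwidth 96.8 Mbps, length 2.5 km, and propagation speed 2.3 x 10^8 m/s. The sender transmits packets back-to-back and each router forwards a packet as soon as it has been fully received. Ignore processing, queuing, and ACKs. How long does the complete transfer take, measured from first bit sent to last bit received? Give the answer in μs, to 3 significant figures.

18300 μs

Per-hop transmission t_tx = L/R = 10000/96800000 = 103.306 μs.
Per-hop propagation t_prop = 2500/2.3e+08 = 10.8696 μs.
Pipeline fill: first packet needs 3·t_tx to clear all hops; remaining 174 packets each add one t_tx.
Total = (3+175-1)·t_tx + 3·t_prop = 177·103.306 + 3·10.8696 = 18300 μs.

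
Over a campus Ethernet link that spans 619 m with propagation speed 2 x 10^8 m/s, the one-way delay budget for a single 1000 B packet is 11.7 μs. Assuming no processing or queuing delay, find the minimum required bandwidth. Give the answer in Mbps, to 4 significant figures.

L = 8000 bits.
Propagation delay = 619 / 200000000 = 3.095 μs.
Transmission budget = 11.7 − 3.095 = 8.605 μs.
R ≥ L / t_tx = 8000 bits / 8.605e-06 s = 929.7 Mbps.

929.7 Mbps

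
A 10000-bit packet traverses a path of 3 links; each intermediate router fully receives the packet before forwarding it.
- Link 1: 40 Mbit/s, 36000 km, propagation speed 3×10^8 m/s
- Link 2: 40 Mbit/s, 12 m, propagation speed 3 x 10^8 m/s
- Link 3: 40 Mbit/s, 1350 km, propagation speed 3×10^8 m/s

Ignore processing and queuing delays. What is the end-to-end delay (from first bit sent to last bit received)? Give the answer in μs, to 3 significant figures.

Transmission delay per hop = L/R = 10000/40000000 = 250 μs; 3 hops → 750 μs.
Propagation delays (d/s per hop): 120000, 0.04, 4500 μs; sum = 124500 μs.
End-to-end = 125000 μs.

125000 μs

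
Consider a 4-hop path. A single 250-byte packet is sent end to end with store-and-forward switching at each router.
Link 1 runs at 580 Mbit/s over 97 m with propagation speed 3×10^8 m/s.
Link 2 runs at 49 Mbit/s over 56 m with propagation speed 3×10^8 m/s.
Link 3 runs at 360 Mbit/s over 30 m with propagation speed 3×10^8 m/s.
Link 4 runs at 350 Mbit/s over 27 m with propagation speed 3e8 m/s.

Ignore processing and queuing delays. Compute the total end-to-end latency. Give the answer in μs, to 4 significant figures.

L = 250 × 8 = 2000 bits.
Transmission delays (L/R per hop): 3.44828, 40.8163, 5.55556, 5.71429 μs; sum = 55.5344 μs.
Propagation delays (d/s per hop): 0.323333, 0.186667, 0.1, 0.09 μs; sum = 0.7 μs.
End-to-end = 56.23 μs.

56.23 μs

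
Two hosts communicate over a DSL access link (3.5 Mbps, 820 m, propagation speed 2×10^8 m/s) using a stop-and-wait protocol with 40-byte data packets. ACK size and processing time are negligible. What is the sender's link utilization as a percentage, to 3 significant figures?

91.8 %

t_tx = L/R = 320/3500000 = 9.14286e-05 s.
t_prop = 820/200000000 = 4.1e-06 s; RTT = 8.2e-06 s.
Cycle = t_tx + RTT = 9.96286e-05 s.
Utilization = t_tx / cycle = 9.14286e-05/9.96286e-05 = 91.8 %.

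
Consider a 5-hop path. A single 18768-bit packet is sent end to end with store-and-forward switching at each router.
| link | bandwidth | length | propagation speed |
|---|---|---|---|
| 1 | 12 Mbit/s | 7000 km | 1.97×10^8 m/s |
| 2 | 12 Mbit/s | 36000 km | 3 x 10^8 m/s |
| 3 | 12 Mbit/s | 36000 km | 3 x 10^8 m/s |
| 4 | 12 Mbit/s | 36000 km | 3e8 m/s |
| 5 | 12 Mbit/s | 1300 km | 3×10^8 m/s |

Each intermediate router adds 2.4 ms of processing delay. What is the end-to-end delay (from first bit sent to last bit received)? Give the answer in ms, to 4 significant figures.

Transmission delay per hop = L/R = 18768/12000000 = 1.564 ms; 5 hops → 7.82 ms.
Propagation delays (d/s per hop): 35.533, 120, 120, 120, 4.33333 ms; sum = 399.866 ms.
Processing at 4 router(s): 4 × 2.4 ms = 9.6 ms.
End-to-end = 417.3 ms.

417.3 ms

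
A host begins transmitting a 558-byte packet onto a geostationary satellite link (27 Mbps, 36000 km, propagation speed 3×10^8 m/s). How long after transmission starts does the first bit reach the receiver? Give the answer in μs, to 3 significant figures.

120000 μs

First bit experiences only propagation delay: d/s = 36000000/300000000 = 120000 μs.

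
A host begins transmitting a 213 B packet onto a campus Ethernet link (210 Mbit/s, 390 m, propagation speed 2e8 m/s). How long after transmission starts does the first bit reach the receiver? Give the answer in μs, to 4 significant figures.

First bit experiences only propagation delay: d/s = 390/200000000 = 1.950 μs.

1.950 μs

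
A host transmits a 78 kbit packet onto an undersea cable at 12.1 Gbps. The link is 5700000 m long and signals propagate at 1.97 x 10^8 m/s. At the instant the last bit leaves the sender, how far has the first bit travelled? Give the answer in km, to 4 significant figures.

t_tx = L/R = 78000/12100000000 = 6.44628e-06 s.
Distance = s × t_tx = 197000000 × 6.44628e-06 = 1.270 km.

1.270 km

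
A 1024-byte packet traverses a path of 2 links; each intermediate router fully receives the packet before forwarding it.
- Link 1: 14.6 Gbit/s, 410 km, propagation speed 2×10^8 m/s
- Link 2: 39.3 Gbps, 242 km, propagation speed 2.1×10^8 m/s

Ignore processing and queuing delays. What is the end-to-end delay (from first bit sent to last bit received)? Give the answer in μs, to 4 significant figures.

L = 1024 × 8 = 8192 bits.
Transmission delays (L/R per hop): 0.561096, 0.208448 μs; sum = 0.769544 μs.
Propagation delays (d/s per hop): 2050, 1152.38 μs; sum = 3202.38 μs.
End-to-end = 3203 μs.

3203 μs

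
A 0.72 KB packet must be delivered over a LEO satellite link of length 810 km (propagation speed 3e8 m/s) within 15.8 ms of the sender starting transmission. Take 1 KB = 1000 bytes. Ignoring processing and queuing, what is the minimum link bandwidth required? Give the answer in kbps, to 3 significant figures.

440 kbps

L = 5760 bits.
Propagation delay = 810000 / 300000000 = 2.7 ms.
Transmission budget = 15.8 − 2.7 = 13.1 ms.
R ≥ L / t_tx = 5760 bits / 0.0131 s = 440 kbps.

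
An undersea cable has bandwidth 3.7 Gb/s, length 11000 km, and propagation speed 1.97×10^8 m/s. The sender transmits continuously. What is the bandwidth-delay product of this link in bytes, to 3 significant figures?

Propagation delay = 11000000 / 197000000 = 0.0558376 s.
BDP = R × t_prop = 3700000000 × 0.0558376 = 206599000 bits.
In bytes: 206599000/8 = 25800000 bytes.

25800000 bytes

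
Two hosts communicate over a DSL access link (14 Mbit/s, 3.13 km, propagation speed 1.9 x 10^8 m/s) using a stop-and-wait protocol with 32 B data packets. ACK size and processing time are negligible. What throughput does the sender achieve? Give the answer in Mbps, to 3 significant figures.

5.00 Mbps

t_tx = L/R = 256/14000000 = 1.82857e-05 s.
t_prop = 3130/190000000 = 1.64737e-05 s; RTT = 3.29474e-05 s.
Cycle = t_tx + RTT = 5.12331e-05 s.
Throughput = L / cycle = 256 / 5.12331e-05 = 5.00 Mbps.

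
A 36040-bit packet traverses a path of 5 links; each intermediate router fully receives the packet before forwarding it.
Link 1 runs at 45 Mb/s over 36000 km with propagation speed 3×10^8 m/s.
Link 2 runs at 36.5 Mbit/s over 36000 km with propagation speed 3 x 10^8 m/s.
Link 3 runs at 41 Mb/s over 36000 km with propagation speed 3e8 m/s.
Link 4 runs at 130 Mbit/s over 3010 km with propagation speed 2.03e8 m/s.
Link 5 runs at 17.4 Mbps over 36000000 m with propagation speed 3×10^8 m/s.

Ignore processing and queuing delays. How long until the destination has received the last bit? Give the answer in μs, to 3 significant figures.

Transmission delays (L/R per hop): 800.889, 987.397, 879.024, 277.231, 2071.26 μs; sum = 5015.81 μs.
Propagation delays (d/s per hop): 120000, 120000, 120000, 14827.6, 120000 μs; sum = 494828 μs.
End-to-end = 500000 μs.

500000 μs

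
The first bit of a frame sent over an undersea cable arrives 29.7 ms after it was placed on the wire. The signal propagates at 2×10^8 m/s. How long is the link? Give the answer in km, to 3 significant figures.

d = s × t_prop = 200000000 × 0.0297 = 5940 km.

5940 km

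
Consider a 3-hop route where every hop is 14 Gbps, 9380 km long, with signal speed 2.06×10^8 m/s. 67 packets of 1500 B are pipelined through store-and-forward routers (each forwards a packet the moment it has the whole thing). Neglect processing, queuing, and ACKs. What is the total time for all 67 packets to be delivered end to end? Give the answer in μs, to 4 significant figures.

Per-hop transmission t_tx = L/R = 12000/14000000000 = 0.857143 μs.
Per-hop propagation t_prop = 9380000/206000000 = 45534 μs.
Pipeline fill: first packet needs 3·t_tx to clear all hops; remaining 66 packets each add one t_tx.
Total = (3+67-1)·t_tx + 3·t_prop = 69·0.857143 + 3·45534 = 136700 μs.

136700 μs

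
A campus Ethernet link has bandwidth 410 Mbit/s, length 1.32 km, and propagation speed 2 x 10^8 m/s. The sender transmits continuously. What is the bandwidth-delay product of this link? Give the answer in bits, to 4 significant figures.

Propagation delay = 1320 / 200000000 = 6.6e-06 s.
BDP = R × t_prop = 410000000 × 6.6e-06 = 2706 bits.

2706 bits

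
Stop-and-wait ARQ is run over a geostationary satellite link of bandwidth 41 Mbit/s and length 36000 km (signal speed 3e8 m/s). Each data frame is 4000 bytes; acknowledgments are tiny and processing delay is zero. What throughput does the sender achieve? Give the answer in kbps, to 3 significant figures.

133 kbps

t_tx = L/R = 32000/41000000 = 0.000780488 s.
t_prop = 36000000/300000000 = 0.12 s; RTT = 0.24 s.
Cycle = t_tx + RTT = 0.24078 s.
Throughput = L / cycle = 32000 / 0.24078 = 133 kbps.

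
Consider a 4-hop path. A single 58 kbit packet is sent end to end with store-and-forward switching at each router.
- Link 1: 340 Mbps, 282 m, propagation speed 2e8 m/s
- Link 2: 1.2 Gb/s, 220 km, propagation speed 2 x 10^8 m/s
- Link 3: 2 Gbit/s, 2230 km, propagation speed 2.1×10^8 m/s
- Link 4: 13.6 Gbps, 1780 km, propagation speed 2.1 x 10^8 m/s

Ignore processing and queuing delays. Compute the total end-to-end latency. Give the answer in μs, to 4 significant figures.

L = 58000 bits.
Transmission delays (L/R per hop): 170.588, 48.3333, 29, 4.26471 μs; sum = 252.186 μs.
Propagation delays (d/s per hop): 1.41, 1100, 10619, 8476.19 μs; sum = 20196.6 μs.
End-to-end = 20450 μs.

20450 μs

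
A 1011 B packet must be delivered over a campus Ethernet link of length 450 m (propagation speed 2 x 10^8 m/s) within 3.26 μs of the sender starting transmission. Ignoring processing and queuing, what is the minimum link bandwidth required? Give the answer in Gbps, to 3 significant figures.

8.01 Gbps

L = 8088 bits.
Propagation delay = 450 / 200000000 = 2.25 μs.
Transmission budget = 3.26 − 2.25 = 1.01 μs.
R ≥ L / t_tx = 8088 bits / 1.01e-06 s = 8.01 Gbps.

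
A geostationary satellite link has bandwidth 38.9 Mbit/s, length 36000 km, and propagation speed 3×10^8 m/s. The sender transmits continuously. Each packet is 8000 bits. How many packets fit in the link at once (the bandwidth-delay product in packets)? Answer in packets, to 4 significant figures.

583.5 packets

Propagation delay = 36000000 / 300000000 = 0.12 s.
BDP = R × t_prop = 38900000 × 0.12 = 4668000 bits.
In packets of 8000 bits: 583.5 packets.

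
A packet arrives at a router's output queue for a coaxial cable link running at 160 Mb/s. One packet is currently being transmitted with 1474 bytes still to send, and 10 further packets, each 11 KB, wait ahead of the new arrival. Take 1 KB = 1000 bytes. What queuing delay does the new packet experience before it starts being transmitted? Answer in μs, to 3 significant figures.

5570 μs

Each queued packet: L/R = 88000/160000000 = 550 μs.
10 queued → 5500 μs.
Plus remaining 11792 bits of current packet: 73.7 μs.
Queuing delay = 5570 μs.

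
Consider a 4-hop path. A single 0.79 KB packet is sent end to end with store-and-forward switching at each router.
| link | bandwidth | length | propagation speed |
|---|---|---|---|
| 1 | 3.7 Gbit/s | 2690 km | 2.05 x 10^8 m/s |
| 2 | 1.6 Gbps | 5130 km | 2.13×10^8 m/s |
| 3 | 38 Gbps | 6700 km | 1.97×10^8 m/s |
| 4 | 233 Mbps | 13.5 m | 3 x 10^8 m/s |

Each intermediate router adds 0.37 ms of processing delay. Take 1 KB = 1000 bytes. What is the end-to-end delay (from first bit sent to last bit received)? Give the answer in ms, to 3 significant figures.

72.4 ms

L = 6320 bits.
Transmission delays (L/R per hop): 0.00170811, 0.00395, 0.000166316, 0.0271245 ms; sum = 0.0329489 ms.
Propagation delays (d/s per hop): 13.122, 24.0845, 34.0102, 4.5e-05 ms; sum = 71.2167 ms.
Processing at 3 router(s): 3 × 0.37 ms = 1.11 ms.
End-to-end = 72.4 ms.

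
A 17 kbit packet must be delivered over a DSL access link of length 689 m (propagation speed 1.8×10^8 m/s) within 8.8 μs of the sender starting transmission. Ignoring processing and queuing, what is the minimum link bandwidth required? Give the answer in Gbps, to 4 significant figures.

3.419 Gbps

Propagation delay = 689 / 180000000 = 3.82778 μs.
Transmission budget = 8.8 − 3.82778 = 4.97222 μs.
R ≥ L / t_tx = 17000 bits / 4.97222e-06 s = 3.419 Gbps.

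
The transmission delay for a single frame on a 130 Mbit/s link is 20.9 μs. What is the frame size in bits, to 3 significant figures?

2720 bits

L = R × t_tx = 130000000 b/s × 2.09e-05 s = 2717 bits.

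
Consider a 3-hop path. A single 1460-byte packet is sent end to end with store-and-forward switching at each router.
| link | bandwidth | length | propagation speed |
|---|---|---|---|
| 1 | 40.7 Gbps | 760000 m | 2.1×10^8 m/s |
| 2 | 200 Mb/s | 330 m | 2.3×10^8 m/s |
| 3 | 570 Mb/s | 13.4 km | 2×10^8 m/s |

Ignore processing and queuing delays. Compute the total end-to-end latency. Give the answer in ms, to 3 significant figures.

L = 1460 × 8 = 11680 bits.
Transmission delays (L/R per hop): 0.000286978, 0.0584, 0.0204912 ms; sum = 0.0791782 ms.
Propagation delays (d/s per hop): 3.61905, 0.00143478, 0.067 ms; sum = 3.68748 ms.
End-to-end = 3.77 ms.

3.77 ms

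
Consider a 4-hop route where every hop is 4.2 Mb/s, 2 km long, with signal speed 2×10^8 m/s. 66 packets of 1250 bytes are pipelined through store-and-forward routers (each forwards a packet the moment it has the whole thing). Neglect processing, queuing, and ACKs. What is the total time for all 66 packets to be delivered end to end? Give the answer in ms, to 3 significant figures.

Per-hop transmission t_tx = L/R = 10000/4200000 = 2.38095 ms.
Per-hop propagation t_prop = 2000/200000000 = 0.01 ms.
Pipeline fill: first packet needs 4·t_tx to clear all hops; remaining 65 packets each add one t_tx.
Total = (4+66-1)·t_tx + 4·t_prop = 69·2.38095 + 4·0.01 = 164 ms.

164 ms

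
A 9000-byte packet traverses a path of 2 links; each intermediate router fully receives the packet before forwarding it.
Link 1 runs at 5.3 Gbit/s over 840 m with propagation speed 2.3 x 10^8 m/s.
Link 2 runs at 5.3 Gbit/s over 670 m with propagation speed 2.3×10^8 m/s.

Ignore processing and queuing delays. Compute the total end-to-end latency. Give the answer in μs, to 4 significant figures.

33.74 μs

L = 9000 × 8 = 72000 bits.
Transmission delay per hop = L/R = 72000/5300000000 = 13.5849 μs; 2 hops → 27.1698 μs.
Propagation delays (d/s per hop): 3.65217, 2.91304 μs; sum = 6.56522 μs.
End-to-end = 33.74 μs.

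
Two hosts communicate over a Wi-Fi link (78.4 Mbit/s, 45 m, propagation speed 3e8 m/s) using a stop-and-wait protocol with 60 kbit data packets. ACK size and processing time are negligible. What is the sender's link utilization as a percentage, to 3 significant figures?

100 %

t_tx = L/R = 60000/78400000 = 0.000765306 s.
t_prop = 45/300000000 = 1.5e-07 s; RTT = 3e-07 s.
Cycle = t_tx + RTT = 0.000765606 s.
Utilization = t_tx / cycle = 0.000765306/0.000765606 = 100 %.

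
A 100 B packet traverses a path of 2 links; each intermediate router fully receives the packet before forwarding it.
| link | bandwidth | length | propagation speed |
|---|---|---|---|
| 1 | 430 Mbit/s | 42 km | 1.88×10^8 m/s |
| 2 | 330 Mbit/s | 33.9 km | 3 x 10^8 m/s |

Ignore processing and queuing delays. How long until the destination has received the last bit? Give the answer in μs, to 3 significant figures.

341 μs

L = 100 × 8 = 800 bits.
Transmission delays (L/R per hop): 1.86047, 2.42424 μs; sum = 4.28471 μs.
Propagation delays (d/s per hop): 223.404, 113 μs; sum = 336.404 μs.
End-to-end = 341 μs.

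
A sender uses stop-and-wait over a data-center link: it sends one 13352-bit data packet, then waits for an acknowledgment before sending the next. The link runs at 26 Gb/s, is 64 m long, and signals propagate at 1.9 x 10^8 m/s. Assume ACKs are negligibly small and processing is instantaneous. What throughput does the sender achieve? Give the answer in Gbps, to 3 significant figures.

t_tx = L/R = 13352/26000000000 = 5.13538e-07 s.
t_prop = 64/190000000 = 3.36842e-07 s; RTT = 6.73684e-07 s.
Cycle = t_tx + RTT = 1.18722e-06 s.
Throughput = L / cycle = 13352 / 1.18722e-06 = 11.2 Gbps.

11.2 Gbps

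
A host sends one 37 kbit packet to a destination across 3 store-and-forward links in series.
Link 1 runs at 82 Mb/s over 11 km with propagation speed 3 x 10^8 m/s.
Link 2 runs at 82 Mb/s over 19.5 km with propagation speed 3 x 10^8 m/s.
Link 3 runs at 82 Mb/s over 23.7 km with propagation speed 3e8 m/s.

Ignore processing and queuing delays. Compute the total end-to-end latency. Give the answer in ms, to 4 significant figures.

1.534 ms

L = 37000 bits.
Transmission delay per hop = L/R = 37000/82000000 = 0.45122 ms; 3 hops → 1.35366 ms.
Propagation delays (d/s per hop): 0.0366667, 0.065, 0.079 ms; sum = 0.180667 ms.
End-to-end = 1.534 ms.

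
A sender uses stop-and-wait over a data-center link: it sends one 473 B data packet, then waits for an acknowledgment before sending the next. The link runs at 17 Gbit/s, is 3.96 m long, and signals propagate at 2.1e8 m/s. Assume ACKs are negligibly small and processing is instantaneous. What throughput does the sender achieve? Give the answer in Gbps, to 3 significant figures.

t_tx = L/R = 3784/17000000000 = 2.22588e-07 s.
t_prop = 3.96/210000000 = 1.88571e-08 s; RTT = 3.77143e-08 s.
Cycle = t_tx + RTT = 2.60303e-07 s.
Throughput = L / cycle = 3784 / 2.60303e-07 = 14.5 Gbps.

14.5 Gbps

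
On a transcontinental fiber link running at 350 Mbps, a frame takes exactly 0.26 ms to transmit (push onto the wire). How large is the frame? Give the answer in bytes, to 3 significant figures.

L = R × t_tx = 350000000 b/s × 0.00026 s = 91000 bits.
In bytes: 91000 / 8 = 11400 bytes.

11400 bytes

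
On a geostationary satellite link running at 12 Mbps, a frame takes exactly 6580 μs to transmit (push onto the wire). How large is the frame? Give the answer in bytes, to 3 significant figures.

9870 bytes

L = R × t_tx = 12000000 b/s × 0.00658 s = 78960 bits.
In bytes: 78960 / 8 = 9870 bytes.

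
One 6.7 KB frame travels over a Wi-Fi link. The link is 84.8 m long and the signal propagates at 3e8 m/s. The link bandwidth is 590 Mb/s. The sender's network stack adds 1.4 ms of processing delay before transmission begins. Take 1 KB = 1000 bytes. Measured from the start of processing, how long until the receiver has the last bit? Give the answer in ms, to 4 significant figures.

1.491 ms

L = 53600 bits.
Transmission delay = L/R = 53600 / 590000000 = 0.0908475 ms.
Propagation delay = d/s = 84.8 m / 300000000 m/s = 0.000282667 ms.
Plus processing delay 1.4 ms = 1.4 ms.
Total = 1.491 ms.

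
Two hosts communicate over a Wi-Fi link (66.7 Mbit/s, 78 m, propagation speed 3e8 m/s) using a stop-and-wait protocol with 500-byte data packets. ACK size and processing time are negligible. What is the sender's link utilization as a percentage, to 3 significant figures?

99.1 %

t_tx = L/R = 4000/66700000 = 5.997e-05 s.
t_prop = 78/300000000 = 2.6e-07 s; RTT = 5.2e-07 s.
Cycle = t_tx + RTT = 6.049e-05 s.
Utilization = t_tx / cycle = 5.997e-05/6.049e-05 = 99.1 %.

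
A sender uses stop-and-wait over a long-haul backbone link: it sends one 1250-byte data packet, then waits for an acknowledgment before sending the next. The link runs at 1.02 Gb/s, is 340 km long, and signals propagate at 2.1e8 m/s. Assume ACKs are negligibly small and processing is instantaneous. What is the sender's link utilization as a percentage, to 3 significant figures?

0.302 %

t_tx = L/R = 10000/1020000000 = 9.80392e-06 s.
t_prop = 340000/210000000 = 0.00161905 s; RTT = 0.0032381 s.
Cycle = t_tx + RTT = 0.0032479 s.
Utilization = t_tx / cycle = 9.80392e-06/0.0032479 = 0.302 %.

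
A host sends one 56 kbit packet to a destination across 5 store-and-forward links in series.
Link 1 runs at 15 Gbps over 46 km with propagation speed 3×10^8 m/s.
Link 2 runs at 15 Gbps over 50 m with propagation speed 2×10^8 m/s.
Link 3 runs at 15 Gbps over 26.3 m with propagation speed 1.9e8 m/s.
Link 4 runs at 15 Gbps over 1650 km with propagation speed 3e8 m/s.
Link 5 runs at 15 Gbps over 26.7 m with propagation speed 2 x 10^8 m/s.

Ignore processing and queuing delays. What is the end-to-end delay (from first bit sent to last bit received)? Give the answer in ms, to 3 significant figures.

5.67 ms

L = 56000 bits.
Transmission delay per hop = L/R = 56000/15000000000 = 0.00373333 ms; 5 hops → 0.0186667 ms.
Propagation delays (d/s per hop): 0.153333, 0.00025, 0.000138421, 5.5, 0.0001335 ms; sum = 5.65386 ms.
End-to-end = 5.67 ms.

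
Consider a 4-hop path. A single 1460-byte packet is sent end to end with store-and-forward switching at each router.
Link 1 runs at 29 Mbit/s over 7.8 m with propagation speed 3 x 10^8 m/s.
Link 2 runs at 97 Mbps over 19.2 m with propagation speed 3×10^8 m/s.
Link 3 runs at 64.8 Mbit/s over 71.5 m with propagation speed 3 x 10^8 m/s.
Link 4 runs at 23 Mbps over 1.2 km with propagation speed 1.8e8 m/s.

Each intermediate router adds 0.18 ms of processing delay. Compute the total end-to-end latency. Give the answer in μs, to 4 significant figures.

L = 1460 × 8 = 11680 bits.
Transmission delays (L/R per hop): 402.759, 120.412, 180.247, 507.826 μs; sum = 1211.24 μs.
Propagation delays (d/s per hop): 0.026, 0.064, 0.238333, 6.66667 μs; sum = 6.995 μs.
Processing at 3 router(s): 3 × 0.18 ms = 540 μs.
End-to-end = 1758 μs.

1758 μs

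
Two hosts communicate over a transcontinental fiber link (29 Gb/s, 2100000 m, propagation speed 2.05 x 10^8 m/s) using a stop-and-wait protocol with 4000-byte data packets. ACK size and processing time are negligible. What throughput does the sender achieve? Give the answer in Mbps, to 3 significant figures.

1.56 Mbps

t_tx = L/R = 32000/29000000000 = 1.10345e-06 s.
t_prop = 2100000/2.05e+08 = 0.0102439 s; RTT = 0.0204878 s.
Cycle = t_tx + RTT = 0.0204889 s.
Throughput = L / cycle = 32000 / 0.0204889 = 1.56 Mbps.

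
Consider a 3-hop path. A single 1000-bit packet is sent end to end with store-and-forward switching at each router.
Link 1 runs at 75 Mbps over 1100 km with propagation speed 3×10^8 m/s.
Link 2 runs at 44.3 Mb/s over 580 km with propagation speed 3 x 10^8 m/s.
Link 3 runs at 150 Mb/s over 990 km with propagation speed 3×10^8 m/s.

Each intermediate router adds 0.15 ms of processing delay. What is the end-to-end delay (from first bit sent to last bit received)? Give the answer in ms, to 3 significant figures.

Transmission delays (L/R per hop): 0.0133333, 0.0225734, 0.00666667 ms; sum = 0.0425734 ms.
Propagation delays (d/s per hop): 3.66667, 1.93333, 3.3 ms; sum = 8.9 ms.
Processing at 2 router(s): 2 × 0.15 ms = 0.3 ms.
End-to-end = 9.24 ms.

9.24 ms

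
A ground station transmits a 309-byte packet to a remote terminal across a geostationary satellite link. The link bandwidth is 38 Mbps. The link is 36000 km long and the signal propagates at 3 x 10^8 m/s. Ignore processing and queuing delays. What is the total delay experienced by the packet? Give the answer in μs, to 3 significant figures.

120000 μs

L = 309 × 8 = 2472 bits.
Transmission delay = L/R = 2472 / 38000000 = 65.0526 μs.
Propagation delay = d/s = 36000000 m / 300000000 m/s = 120000 μs.
Total = 120000 μs.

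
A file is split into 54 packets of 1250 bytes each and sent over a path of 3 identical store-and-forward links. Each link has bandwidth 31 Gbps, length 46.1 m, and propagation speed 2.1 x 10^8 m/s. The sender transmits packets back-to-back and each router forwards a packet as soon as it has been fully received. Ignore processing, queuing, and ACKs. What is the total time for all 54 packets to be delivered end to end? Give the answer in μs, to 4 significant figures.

Per-hop transmission t_tx = L/R = 10000/31000000000 = 0.322581 μs.
Per-hop propagation t_prop = 46.1/210000000 = 0.219524 μs.
Pipeline fill: first packet needs 3·t_tx to clear all hops; remaining 53 packets each add one t_tx.
Total = (3+54-1)·t_tx + 3·t_prop = 56·0.322581 + 3·0.219524 = 18.72 μs.

18.72 μs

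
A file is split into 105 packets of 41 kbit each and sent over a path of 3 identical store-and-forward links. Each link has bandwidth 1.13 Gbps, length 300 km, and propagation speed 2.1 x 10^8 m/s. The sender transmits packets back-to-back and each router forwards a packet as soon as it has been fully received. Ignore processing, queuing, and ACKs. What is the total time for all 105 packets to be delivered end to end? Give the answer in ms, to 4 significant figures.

Per-hop transmission t_tx = L/R = 41000/1130000000 = 0.0362832 ms.
Per-hop propagation t_prop = 300000/210000000 = 1.42857 ms.
Pipeline fill: first packet needs 3·t_tx to clear all hops; remaining 104 packets each add one t_tx.
Total = (3+105-1)·t_tx + 3·t_prop = 107·0.0362832 + 3·1.42857 = 8.168 ms.

8.168 ms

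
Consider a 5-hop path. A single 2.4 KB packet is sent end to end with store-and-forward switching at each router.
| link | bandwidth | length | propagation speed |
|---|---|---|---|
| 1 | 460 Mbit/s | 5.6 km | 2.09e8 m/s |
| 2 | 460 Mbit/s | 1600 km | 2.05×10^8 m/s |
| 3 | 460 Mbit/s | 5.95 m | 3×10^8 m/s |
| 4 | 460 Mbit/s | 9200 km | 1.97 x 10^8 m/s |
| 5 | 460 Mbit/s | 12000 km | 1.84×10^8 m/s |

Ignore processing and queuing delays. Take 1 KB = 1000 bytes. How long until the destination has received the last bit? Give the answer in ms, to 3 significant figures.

L = 19200 bits.
Transmission delay per hop = L/R = 19200/460000000 = 0.0417391 ms; 5 hops → 0.208696 ms.
Propagation delays (d/s per hop): 0.0267943, 7.80488, 1.98333e-05, 46.7005, 65.2174 ms; sum = 119.75 ms.
End-to-end = 120 ms.

120 ms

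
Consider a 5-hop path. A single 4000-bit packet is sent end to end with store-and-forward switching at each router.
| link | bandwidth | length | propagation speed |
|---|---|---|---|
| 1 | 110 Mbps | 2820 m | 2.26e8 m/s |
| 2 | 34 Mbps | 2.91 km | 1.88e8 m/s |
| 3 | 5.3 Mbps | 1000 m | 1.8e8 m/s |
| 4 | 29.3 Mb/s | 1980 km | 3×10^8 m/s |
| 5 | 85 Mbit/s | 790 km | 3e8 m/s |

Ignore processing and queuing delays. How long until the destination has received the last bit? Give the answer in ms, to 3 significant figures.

Transmission delays (L/R per hop): 0.0363636, 0.117647, 0.754717, 0.136519, 0.0470588 ms; sum = 1.09231 ms.
Propagation delays (d/s per hop): 0.0124779, 0.0154787, 0.00555556, 6.6, 2.63333 ms; sum = 9.26685 ms.
End-to-end = 10.4 ms.

10.4 ms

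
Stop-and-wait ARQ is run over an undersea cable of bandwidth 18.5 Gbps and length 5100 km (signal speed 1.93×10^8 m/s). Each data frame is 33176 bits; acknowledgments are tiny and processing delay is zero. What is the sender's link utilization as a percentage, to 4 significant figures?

t_tx = L/R = 33176/18500000000 = 1.7933e-06 s.
t_prop = 5100000/193000000 = 0.0264249 s; RTT = 0.0528497 s.
Cycle = t_tx + RTT = 0.0528515 s.
Utilization = t_tx / cycle = 1.7933e-06/0.0528515 = 0.003393 %.

0.003393 %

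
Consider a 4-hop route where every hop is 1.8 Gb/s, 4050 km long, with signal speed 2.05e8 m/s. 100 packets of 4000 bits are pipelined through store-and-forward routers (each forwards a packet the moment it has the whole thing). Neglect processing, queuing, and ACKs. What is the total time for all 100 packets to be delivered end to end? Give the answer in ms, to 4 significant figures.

79.25 ms

Per-hop transmission t_tx = L/R = 4000/1800000000 = 0.00222222 ms.
Per-hop propagation t_prop = 4050000/2.05e+08 = 19.7561 ms.
Pipeline fill: first packet needs 4·t_tx to clear all hops; remaining 99 packets each add one t_tx.
Total = (4+100-1)·t_tx + 4·t_prop = 103·0.00222222 + 4·19.7561 = 79.25 ms.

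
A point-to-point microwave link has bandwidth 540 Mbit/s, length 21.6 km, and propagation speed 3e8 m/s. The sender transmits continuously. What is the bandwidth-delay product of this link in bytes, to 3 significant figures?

4860 bytes

Propagation delay = 21600 / 300000000 = 7.2e-05 s.
BDP = R × t_prop = 540000000 × 7.2e-05 = 38880 bits.
In bytes: 38880/8 = 4860 bytes.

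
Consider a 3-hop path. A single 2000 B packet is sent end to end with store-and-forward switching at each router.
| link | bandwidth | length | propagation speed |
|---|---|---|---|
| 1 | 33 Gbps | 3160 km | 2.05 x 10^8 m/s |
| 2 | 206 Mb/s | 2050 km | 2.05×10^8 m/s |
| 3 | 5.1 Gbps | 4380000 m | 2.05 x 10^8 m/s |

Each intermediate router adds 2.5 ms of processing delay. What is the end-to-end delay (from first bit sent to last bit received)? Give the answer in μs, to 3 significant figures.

51900 μs

L = 2000 × 8 = 16000 bits.
Transmission delays (L/R per hop): 0.484848, 77.6699, 3.13725 μs; sum = 81.292 μs.
Propagation delays (d/s per hop): 15414.6, 10000, 21365.9 μs; sum = 46780.5 μs.
Processing at 2 router(s): 2 × 2.5 ms = 5000 μs.
End-to-end = 51900 μs.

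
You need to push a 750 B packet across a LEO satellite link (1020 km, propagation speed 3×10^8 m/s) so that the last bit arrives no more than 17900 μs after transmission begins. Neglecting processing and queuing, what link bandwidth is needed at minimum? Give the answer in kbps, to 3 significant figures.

414 kbps

L = 6000 bits.
Propagation delay = 1020000 / 300000000 = 3400 μs.
Transmission budget = 17900 − 3400 = 14500 μs.
R ≥ L / t_tx = 6000 bits / 0.0145 s = 414 kbps.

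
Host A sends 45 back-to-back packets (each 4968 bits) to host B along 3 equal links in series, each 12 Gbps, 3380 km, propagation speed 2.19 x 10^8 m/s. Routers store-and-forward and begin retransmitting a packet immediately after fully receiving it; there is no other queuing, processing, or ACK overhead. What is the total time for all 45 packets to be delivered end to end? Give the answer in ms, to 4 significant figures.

Per-hop transmission t_tx = L/R = 4968/12000000000 = 0.000414 ms.
Per-hop propagation t_prop = 3380000/219000000 = 15.4338 ms.
Pipeline fill: first packet needs 3·t_tx to clear all hops; remaining 44 packets each add one t_tx.
Total = (3+45-1)·t_tx + 3·t_prop = 47·0.000414 + 3·15.4338 = 46.32 ms.

46.32 ms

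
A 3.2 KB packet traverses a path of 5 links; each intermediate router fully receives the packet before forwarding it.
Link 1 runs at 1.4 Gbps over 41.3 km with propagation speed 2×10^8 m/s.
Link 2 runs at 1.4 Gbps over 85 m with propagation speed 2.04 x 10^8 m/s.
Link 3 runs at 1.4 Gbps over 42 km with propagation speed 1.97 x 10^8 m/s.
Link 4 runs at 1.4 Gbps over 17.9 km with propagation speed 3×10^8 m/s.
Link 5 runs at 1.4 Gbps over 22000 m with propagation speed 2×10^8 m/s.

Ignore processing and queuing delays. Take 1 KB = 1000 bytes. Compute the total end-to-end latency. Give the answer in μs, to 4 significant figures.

L = 25600 bits.
Transmission delay per hop = L/R = 25600/1400000000 = 18.2857 μs; 5 hops → 91.4286 μs.
Propagation delays (d/s per hop): 206.5, 0.416667, 213.198, 59.6667, 110 μs; sum = 589.781 μs.
End-to-end = 681.2 μs.

681.2 μs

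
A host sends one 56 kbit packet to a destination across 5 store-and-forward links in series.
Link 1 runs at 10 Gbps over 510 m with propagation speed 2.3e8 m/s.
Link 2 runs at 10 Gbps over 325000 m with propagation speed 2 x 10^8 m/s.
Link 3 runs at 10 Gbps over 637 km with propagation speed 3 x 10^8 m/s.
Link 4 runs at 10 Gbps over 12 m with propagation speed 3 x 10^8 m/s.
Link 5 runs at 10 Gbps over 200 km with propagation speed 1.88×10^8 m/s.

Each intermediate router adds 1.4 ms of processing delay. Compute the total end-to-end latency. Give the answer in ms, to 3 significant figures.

10.4 ms

L = 56000 bits.
Transmission delay per hop = L/R = 56000/10000000000 = 0.0056 ms; 5 hops → 0.028 ms.
Propagation delays (d/s per hop): 0.00221739, 1.625, 2.12333, 4e-05, 1.06383 ms; sum = 4.81442 ms.
Processing at 4 router(s): 4 × 1.4 ms = 5.6 ms.
End-to-end = 10.4 ms.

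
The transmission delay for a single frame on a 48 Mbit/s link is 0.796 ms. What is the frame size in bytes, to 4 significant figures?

L = R × t_tx = 48000000 b/s × 0.000796 s = 38208 bits.
In bytes: 38208 / 8 = 4776 bytes.

4776 bytes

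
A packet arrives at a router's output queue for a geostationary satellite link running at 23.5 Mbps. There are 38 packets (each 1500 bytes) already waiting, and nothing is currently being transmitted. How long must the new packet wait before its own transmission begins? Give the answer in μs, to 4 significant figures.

Each queued packet: L/R = 12000/23500000 = 510.638 μs.
38 queued → 19404.3 μs.
Queuing delay = 19400 μs.

19400 μs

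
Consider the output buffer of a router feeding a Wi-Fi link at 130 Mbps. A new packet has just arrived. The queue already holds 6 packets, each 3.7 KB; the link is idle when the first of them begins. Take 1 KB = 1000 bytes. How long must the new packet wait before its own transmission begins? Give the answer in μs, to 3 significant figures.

Each queued packet: L/R = 29600/130000000 = 227.692 μs.
6 queued → 1366.15 μs.
Queuing delay = 1370 μs.

1370 μs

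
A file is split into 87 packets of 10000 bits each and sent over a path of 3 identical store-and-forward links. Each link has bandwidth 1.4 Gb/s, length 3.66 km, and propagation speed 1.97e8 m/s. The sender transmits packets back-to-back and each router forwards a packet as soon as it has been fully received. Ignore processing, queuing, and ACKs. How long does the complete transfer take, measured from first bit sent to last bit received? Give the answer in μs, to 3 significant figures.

691 μs

Per-hop transmission t_tx = L/R = 10000/1400000000 = 7.14286 μs.
Per-hop propagation t_prop = 3660/197000000 = 18.5787 μs.
Pipeline fill: first packet needs 3·t_tx to clear all hops; remaining 86 packets each add one t_tx.
Total = (3+87-1)·t_tx + 3·t_prop = 89·7.14286 + 3·18.5787 = 691 μs.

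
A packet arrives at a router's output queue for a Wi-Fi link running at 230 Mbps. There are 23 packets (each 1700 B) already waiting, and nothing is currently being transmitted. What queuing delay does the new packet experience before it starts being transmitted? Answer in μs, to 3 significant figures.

Each queued packet: L/R = 13600/230000000 = 59.1304 μs.
23 queued → 1360 μs.
Queuing delay = 1360 μs.

1360 μs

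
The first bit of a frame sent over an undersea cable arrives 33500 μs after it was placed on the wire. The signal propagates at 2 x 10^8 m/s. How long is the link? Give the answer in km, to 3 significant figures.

d = s × t_prop = 200000000 × 0.0335 = 6700 km.

6700 km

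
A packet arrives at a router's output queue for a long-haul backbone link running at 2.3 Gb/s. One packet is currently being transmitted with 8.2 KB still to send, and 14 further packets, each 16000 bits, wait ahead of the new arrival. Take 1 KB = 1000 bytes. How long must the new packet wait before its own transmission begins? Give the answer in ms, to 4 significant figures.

0.1259 ms

Each queued packet: L/R = 16000/2300000000 = 0.00695652 ms.
14 queued → 0.0973913 ms.
Plus remaining 65600 bits of current packet: 0.0285217 ms.
Queuing delay = 0.1259 ms.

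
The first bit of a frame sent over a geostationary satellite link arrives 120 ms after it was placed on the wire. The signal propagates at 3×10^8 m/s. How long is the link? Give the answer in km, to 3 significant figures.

d = s × t_prop = 300000000 × 0.12 = 36000 km.

36000 km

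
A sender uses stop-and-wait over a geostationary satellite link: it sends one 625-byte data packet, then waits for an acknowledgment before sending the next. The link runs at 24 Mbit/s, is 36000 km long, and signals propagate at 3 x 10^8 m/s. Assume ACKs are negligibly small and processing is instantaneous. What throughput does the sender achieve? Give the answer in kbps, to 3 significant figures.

t_tx = L/R = 5000/24000000 = 0.000208333 s.
t_prop = 36000000/300000000 = 0.12 s; RTT = 0.24 s.
Cycle = t_tx + RTT = 0.240208 s.
Throughput = L / cycle = 5000 / 0.240208 = 20.8 kbps.

20.8 kbps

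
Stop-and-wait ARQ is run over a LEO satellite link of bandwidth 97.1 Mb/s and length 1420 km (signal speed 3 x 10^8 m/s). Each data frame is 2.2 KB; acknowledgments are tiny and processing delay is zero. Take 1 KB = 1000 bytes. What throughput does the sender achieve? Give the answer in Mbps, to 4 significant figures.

t_tx = L/R = 17600/97100000 = 0.000181256 s.
t_prop = 1420000/300000000 = 0.00473333 s; RTT = 0.00946667 s.
Cycle = t_tx + RTT = 0.00964792 s.
Throughput = L / cycle = 17600 / 0.00964792 = 1.824 Mbps.

1.824 Mbps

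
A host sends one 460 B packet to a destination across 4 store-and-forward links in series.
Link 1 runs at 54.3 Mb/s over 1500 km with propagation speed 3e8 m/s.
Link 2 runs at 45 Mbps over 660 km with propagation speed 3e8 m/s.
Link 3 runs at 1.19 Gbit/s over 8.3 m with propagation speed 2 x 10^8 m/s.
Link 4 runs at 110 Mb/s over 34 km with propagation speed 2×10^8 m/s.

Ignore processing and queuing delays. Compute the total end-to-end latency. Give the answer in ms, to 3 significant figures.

L = 460 × 8 = 3680 bits.
Transmission delays (L/R per hop): 0.0677716, 0.0817778, 0.00309244, 0.0334545 ms; sum = 0.186096 ms.
Propagation delays (d/s per hop): 5, 2.2, 4.15e-05, 0.17 ms; sum = 7.37004 ms.
End-to-end = 7.56 ms.

7.56 ms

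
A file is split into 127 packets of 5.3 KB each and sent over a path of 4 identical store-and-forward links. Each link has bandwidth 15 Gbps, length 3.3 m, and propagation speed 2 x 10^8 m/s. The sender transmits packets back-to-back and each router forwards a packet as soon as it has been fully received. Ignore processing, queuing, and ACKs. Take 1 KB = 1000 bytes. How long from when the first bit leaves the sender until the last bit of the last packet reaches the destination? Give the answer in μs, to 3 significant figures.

368 μs

Per-hop transmission t_tx = L/R = 42400/15000000000 = 2.82667 μs.
Per-hop propagation t_prop = 3.3/200000000 = 0.0165 μs.
Pipeline fill: first packet needs 4·t_tx to clear all hops; remaining 126 packets each add one t_tx.
Total = (4+127-1)·t_tx + 4·t_prop = 130·2.82667 + 4·0.0165 = 368 μs.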